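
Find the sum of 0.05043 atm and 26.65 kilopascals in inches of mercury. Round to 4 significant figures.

9.379 inches of mercury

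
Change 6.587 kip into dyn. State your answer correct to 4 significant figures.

1 kip = 4.44822e+8 dynes.
Thus 6.587 × 4.44822e+8 ≈ 2.930e+9 dyn.

2.930e+9 dyn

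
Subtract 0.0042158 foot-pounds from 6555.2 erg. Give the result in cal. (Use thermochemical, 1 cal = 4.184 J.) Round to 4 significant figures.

-0.001209 cal

6555.2 erg = 0.000156673 cal and 0.0042158 ft·lbf = 0.00136612 cal.
0.000156673 − 0.00136612 ≈ -0.001209 cal.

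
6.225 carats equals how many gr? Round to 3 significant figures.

1 carat = 3.08647 grains.
Then 6.225 × 3.08647 ≈ 19.2 gr.

19.2 grains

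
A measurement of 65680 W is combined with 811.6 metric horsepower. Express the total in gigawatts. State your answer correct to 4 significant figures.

65680 W = 6.56800e-5 GW and 811.6 PS = 0.000596931 GW.
6.56800e-5 + 0.000596931 ≈ 0.0006626 GW.

0.0006626 GW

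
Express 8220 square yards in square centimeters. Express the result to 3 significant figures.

1 yd² = 8361.27 square centimeters.
8220 × 8361.27 ≈ 6.87e+7 cm².

6.87e+7 cm²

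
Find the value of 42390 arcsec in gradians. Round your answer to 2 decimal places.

13.08 gradians

1 arcsecond = 0.000308642 gradians.
So 42390 × 0.000308642 ≈ 13.08 grad.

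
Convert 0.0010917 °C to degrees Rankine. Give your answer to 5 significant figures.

°R = (°C + 273.15) × 9/5.
Applying the formula gives 491.67 °R.

491.67 °R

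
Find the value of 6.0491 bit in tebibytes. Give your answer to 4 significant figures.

1 bit = 1.13687 × 10^-13 TiB.
Then 6.0491 × 1.13687 × 10^-13 ≈ 6.877 × 10^-13 TiB.

6.877 × 10^-13 TiB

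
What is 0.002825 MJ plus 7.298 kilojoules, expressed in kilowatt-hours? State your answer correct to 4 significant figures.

0.002825 MJ = 0.000784722 kWh and 7.298 kJ = 0.00202722 kWh.
0.000784722 + 0.00202722 ≈ 0.002812 kWh.

0.002812 kWh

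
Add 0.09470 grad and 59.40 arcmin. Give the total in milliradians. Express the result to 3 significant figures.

18.8 mrad

0.09470 grad = 1.48754 mrad and 59.40 arcmin = 17.2788 mrad.
1.48754 + 17.2788 ≈ 18.8 mrad.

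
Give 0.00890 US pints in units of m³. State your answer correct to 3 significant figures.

1 US pt = 0.000473176 m³.
Thus 0.00890 × 0.000473176 ≈ 4.21 × 10^-6 m³.

4.21 × 10^-6 cubic meters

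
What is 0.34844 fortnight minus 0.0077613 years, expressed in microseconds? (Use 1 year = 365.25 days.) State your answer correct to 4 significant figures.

1.765 × 10^11 microseconds

0.34844 fortnight = 4.21473 × 10^11 μs and 0.0077613 yr = 2.44928 × 10^11 μs.
4.21473 × 10^11 − 2.44928 × 10^11 ≈ 1.765 × 10^11 μs.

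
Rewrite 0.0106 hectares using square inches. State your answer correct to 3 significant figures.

1 hectare = 1.55000e+7 square inches.
So 0.0106 × 1.55000e+7 ≈ 164000 in².

164000 in²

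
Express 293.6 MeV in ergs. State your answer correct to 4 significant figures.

0.0004704 erg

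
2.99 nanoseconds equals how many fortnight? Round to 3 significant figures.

1 nanosecond = 8.26720 × 10^-16 fortnights.
2.99 × 8.26720 × 10^-16 ≈ 2.47 × 10^-15 fortnight.

2.47 × 10^-15 fortnights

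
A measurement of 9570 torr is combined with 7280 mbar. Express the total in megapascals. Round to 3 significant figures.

2.00 MPa

9570 torr = 1.27590 MPa and 7280 mbar = 0.728000 MPa.
1.27590 + 0.728000 ≈ 2.00 MPa.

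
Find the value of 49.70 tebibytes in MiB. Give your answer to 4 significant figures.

5.211 × 10^7 MiB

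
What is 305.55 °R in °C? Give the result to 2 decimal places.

-103.40 degrees Celsius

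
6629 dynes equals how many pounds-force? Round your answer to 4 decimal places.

0.0149 lbf

1 dyne = 2.24809 × 10^-6 lbf.
Then 6629 × 2.24809 × 10^-6 ≈ 0.0149 lbf.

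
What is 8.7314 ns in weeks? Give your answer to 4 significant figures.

1 nanosecond = 1.65344e-15 wk.
So 8.7314 × 1.65344e-15 ≈ 1.444e-14 wk.

1.444e-14 wk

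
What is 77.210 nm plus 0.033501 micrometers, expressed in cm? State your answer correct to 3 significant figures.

1.11e-5 centimeters

77.210 nm = 7.72100e-6 cm and 0.033501 μm = 3.35010e-6 cm.
7.72100e-6 + 3.35010e-6 ≈ 1.11e-5 cm.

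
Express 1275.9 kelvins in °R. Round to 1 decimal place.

2296.6 °R

°R = K × 9/5.
Applying the formula gives 2296.6 °R.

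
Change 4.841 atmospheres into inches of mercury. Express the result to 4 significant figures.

144.8 inHg

1 atm = 29.9213 inHg.
Thus 4.841 × 29.9213 ≈ 144.8 inHg.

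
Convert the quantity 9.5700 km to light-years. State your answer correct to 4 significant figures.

1 km = 1.05700e-13 light-years.
So 9.5700 × 1.05700e-13 ≈ 1.012e-12 ly.

1.012e-12 ly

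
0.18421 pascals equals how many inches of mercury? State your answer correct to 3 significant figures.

1 pascal = 0.000295300 inHg.
So 0.18421 × 0.000295300 ≈ 5.44 × 10^-5 inHg.

5.44 × 10^-5 inches of mercury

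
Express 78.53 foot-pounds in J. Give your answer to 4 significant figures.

106.5 J

1 ft·lbf = 1.35582 J.
78.53 × 1.35582 ≈ 106.5 J.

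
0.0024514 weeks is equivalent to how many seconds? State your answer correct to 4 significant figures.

1 wk = 604800 seconds.
0.0024514 × 604800 ≈ 1483 s.

1483 seconds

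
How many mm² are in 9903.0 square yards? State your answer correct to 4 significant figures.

8.280 × 10^9 square millimeters

1 yd² = 836127 mm².
Thus 9903.0 × 836127 ≈ 8.280 × 10^9 mm².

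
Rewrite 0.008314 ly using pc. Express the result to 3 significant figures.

1 light-year = 0.306601 parsecs.
So 0.008314 × 0.306601 ≈ 0.00255 pc.

0.00255 pc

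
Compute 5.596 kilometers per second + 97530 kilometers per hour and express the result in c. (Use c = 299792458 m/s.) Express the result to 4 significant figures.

0.0001090 times the speed of light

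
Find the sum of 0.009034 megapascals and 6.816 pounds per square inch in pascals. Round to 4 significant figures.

56030 Pa

0.009034 MPa = 9034.00 Pa and 6.816 psi = 46994.7 Pa.
9034.00 + 46994.7 ≈ 56030 Pa.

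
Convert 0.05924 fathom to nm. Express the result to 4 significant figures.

1.083e+8 nm

1 fathom = 1.82880e+9 nm.
Thus 0.05924 × 1.82880e+9 ≈ 1.083e+8 nm.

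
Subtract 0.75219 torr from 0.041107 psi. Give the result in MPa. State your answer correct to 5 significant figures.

0.00018314 MPa

0.041107 psi = 0.000283423 MPa and 0.75219 torr = 0.000100284 MPa.
0.000283423 − 0.000100284 ≈ 0.00018314 MPa.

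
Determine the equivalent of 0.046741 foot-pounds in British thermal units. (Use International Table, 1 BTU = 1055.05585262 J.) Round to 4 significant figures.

1 ft·lbf = 0.00128507 British thermal units.
0.046741 × 0.00128507 ≈ 6.007 × 10^-5 BTU.

6.007 × 10^-5 BTU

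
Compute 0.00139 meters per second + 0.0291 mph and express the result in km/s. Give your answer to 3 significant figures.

0.00139 m/s = 1.39000e-6 km/s and 0.0291 mph = 1.30089e-5 km/s.
1.39000e-6 + 1.30089e-5 ≈ 1.44e-5 km/s.

1.44e-5 kilometers per second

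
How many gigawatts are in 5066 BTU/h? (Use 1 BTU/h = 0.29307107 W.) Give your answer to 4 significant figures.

1.485 × 10^-6 GW

1 BTU per hour = 2.93071 × 10^-10 GW.
Thus 5066 × 2.93071 × 10^-10 ≈ 1.485 × 10^-6 GW.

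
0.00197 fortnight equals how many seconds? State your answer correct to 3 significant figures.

1 fortnight = 1.20960 × 10^6 seconds.
Thus 0.00197 × 1.20960 × 10^6 ≈ 2380 s.

2380 seconds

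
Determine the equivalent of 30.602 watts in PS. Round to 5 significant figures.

0.041607 PS

1 watt = 0.00135962 PS.
Thus 30.602 × 0.00135962 ≈ 0.041607 PS.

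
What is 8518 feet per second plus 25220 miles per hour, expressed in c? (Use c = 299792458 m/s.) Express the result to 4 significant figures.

8518 ft/s = 8.66028e-6 c and 25220 mph = 3.76072e-5 c.
8.66028e-6 + 3.76072e-5 ≈ 4.627e-5 c.

4.627e-5 times the speed of light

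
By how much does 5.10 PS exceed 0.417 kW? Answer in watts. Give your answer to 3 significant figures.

5.10 PS = 3751.04 W and 0.417 kW = 417.000 W.
3751.04 − 417.000 ≈ 3330 W.

3330 W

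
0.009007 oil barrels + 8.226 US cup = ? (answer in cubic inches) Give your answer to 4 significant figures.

206.1 cubic inches

0.009007 bbl = 87.3859 in³ and 8.226 US cup = 118.763 in³.
87.3859 + 118.763 ≈ 206.1 in³.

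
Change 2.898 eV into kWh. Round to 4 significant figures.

1.290 × 10^-25 kWh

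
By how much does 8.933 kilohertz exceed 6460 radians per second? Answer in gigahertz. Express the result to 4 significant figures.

7.905e-6 gigahertz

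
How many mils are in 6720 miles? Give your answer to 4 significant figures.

4.258 × 10^11 mil

1 mi = 6.33600 × 10^7 mil.
Thus 6720 × 6.33600 × 10^7 ≈ 4.258 × 10^11 mil.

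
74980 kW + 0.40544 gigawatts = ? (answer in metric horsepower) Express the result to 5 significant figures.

653190 PS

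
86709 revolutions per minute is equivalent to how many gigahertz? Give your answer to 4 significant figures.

1.445 × 10^-6 GHz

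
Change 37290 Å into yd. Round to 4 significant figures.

4.078 × 10^-6 yards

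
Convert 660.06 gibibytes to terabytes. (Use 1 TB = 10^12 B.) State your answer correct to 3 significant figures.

1 gibibyte = 0.00107374 terabytes.
Then 660.06 × 0.00107374 ≈ 0.709 TB.

0.709 terabytes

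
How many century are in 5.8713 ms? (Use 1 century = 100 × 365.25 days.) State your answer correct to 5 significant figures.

1.8605 × 10^-12 century

1 ms = 3.16881 × 10^-13 century.
5.8713 × 3.16881 × 10^-13 ≈ 1.8605 × 10^-12 century.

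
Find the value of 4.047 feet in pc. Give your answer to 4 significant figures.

3.998 × 10^-17 pc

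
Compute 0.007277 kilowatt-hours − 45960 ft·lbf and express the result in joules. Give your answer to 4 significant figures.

0.007277 kWh = 26197.2 J and 45960 ft·lbf = 62313.4 J.
26197.2 − 62313.4 ≈ -36120 J.

-36120 J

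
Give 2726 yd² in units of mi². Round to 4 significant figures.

1 square yard = 3.22831 × 10^-7 mi².
Thus 2726 × 3.22831 × 10^-7 ≈ 0.0008800 mi².

0.0008800 square miles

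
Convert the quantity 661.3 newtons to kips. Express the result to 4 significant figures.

0.1487 kip

1 N = 0.000224809 kip.
661.3 × 0.000224809 ≈ 0.1487 kip.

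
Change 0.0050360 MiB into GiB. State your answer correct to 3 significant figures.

1 MiB = 0.0009765625 gibibytes.
0.0050360 × 0.0009765625 ≈ 4.92e-6 GiB.

4.92e-6 GiB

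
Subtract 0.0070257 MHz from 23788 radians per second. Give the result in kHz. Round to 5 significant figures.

-3.2397 kHz

23788 rad/s = 3.78598 kHz and 0.0070257 MHz = 7.02570 kHz.
3.78598 − 7.02570 ≈ -3.2397 kHz.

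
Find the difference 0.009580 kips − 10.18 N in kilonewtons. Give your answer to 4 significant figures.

0.009580 kip = 0.0426140 kN and 10.18 N = 0.0101800 kN.
0.0426140 − 0.0101800 ≈ 0.03243 kN.

0.03243 kN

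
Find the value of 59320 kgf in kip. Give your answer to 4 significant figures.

1 kilogram-force = 0.00220462 kips.
Then 59320 × 0.00220462 ≈ 130.8 kip.

130.8 kips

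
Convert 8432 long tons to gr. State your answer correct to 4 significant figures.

1.322 × 10^11 grains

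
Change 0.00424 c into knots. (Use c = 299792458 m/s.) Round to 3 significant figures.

1 speed of light = 5.82750e+8 knots.
Then 0.00424 × 5.82750e+8 ≈ 2.47e+6 kn.

2.47e+6 kn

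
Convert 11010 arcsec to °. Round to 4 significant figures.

3.058 °

1 arcsec = 0.000277778 °.
So 11010 × 0.000277778 ≈ 3.058 °.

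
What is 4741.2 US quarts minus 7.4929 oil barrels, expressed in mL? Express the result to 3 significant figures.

3.30 × 10^6 milliliters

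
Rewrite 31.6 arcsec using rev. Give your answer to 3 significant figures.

1 arcsecond = 7.71605e-7 rev.
Then 31.6 × 7.71605e-7 ≈ 2.44e-5 rev.

2.44e-5 rev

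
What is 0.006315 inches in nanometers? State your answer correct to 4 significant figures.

1 in = 2.54000 × 10^7 nanometers.
Thus 0.006315 × 2.54000 × 10^7 ≈ 160400 nm.

160400 nm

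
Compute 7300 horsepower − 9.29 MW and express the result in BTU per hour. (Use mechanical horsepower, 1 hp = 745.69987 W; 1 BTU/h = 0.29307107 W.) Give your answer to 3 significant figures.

-1.31 × 10^7 BTU/h

7300 hp = 1.85744 × 10^7 BTU/h and 9.29 MW = 3.16988 × 10^7 BTU/h.
1.85744 × 10^7 − 3.16988 × 10^7 ≈ -1.31 × 10^7 BTU/h.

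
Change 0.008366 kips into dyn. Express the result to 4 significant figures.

3.721 × 10^6 dyn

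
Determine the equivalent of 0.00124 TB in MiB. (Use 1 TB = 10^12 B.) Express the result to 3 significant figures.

1180 mebibytes

1 TB = 953674 MiB.
Then 0.00124 × 953674 ≈ 1180 MiB.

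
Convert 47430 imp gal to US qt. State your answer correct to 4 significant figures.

1 imp gal = 4.80380 US qt.
Then 47430 × 4.80380 ≈ 227800 US qt.

227800 US qt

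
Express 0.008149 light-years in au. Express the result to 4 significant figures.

1 light-year = 63241.1 astronomical units.
0.008149 × 63241.1 ≈ 515.4 au.

515.4 au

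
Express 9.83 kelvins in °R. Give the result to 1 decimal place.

17.7 °R

°R = K × 9/5.
Applying the formula gives 17.7 °R.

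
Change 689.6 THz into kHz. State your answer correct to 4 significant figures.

1 THz = 1.00000e+9 kHz.
Then 689.6 × 1.00000e+9 ≈ 6.896e+11 kHz.

6.896e+11 kilohertz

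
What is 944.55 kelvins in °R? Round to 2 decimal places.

°R = K × 9/5.
Applying the formula gives 1700.19 °R.

1700.19 degrees Rankine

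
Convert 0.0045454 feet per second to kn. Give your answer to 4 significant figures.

0.002693 knots

1 foot per second = 0.592484 kn.
Thus 0.0045454 × 0.592484 ≈ 0.002693 kn.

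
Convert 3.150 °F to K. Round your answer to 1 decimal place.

257.1 K

K = (°F + 459.67) × 5/9.
Applying the formula gives 257.1 K.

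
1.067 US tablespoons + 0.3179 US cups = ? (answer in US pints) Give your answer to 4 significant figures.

0.1923 US pt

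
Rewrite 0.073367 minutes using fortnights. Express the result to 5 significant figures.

1 minute = 4.96032e-5 fortnight.
Then 0.073367 × 4.96032e-5 ≈ 3.6392e-6 fortnight.

3.6392e-6 fortnights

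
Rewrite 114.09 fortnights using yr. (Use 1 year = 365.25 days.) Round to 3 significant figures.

4.37 years

1 fortnight = 0.0383299 yr.
So 114.09 × 0.0383299 ≈ 4.37 yr.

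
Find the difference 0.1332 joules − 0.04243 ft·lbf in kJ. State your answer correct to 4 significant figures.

0.1332 J = 0.000133200 kJ and 0.04243 ft·lbf = 5.75274 × 10^-5 kJ.
0.000133200 − 5.75274 × 10^-5 ≈ 7.567 × 10^-5 kJ.

7.567 × 10^-5 kilojoules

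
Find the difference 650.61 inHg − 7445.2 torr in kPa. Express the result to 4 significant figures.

650.61 inHg = 2203.22 kPa and 7445.2 torr = 992.612 kPa.
2203.22 − 992.612 ≈ 1211 kPa.

1211 kPa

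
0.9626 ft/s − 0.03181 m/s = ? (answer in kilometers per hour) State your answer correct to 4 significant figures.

0.9417 kilometers per hour

0.9626 ft/s = 1.05624 km/h and 0.03181 m/s = 0.114516 km/h.
1.05624 − 0.114516 ≈ 0.9417 km/h.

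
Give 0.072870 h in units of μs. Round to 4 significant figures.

2.623e+8 μs

1 hour = 3.60000e+9 microseconds.
Thus 0.072870 × 3.60000e+9 ≈ 2.623e+8 μs.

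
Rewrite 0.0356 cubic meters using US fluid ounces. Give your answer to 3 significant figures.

1200 US fl oz

1 m³ = 33814.0 US fluid ounces.
Then 0.0356 × 33814.0 ≈ 1200 US fl oz.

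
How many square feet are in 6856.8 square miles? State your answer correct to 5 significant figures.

1 mi² = 2.78784 × 10^7 ft².
Thus 6856.8 × 2.78784 × 10^7 ≈ 1.9116 × 10^11 ft².

1.9116 × 10^11 ft²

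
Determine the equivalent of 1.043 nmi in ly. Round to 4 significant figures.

2.042 × 10^-13 ly

1 nmi = 1.95757 × 10^-13 ly.
Then 1.043 × 1.95757 × 10^-13 ≈ 2.042 × 10^-13 ly.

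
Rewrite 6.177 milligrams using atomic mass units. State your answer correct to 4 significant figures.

3.720 × 10^21 u

1 mg = 6.02214 × 10^20 u.
Then 6.177 × 6.02214 × 10^20 ≈ 3.720 × 10^21 u.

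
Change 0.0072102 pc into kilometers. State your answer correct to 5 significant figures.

2.2248e+11 km

1 parsec = 3.08568e+13 km.
Then 0.0072102 × 3.08568e+13 ≈ 2.2248e+11 km.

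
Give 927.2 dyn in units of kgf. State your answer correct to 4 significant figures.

1 dyne = 1.01972 × 10^-6 kilograms-force.
927.2 × 1.01972 × 10^-6 ≈ 0.0009455 kgf.

0.0009455 kgf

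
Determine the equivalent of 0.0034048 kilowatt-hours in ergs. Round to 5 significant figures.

1 kWh = 3.60000 × 10^13 ergs.
So 0.0034048 × 3.60000 × 10^13 ≈ 1.2257 × 10^11 erg.

1.2257 × 10^11 erg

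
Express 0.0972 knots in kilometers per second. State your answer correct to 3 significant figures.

1 kn = 0.000514444 km/s.
Then 0.0972 × 0.000514444 ≈ 5.00e-5 km/s.

5.00e-5 km/s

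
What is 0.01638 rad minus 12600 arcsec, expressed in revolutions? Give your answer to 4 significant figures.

-0.007115 rev

0.01638 rad = 0.00260696 rev and 12600 arcsec = 0.00972222 rev.
0.00260696 − 0.00972222 ≈ -0.007115 rev.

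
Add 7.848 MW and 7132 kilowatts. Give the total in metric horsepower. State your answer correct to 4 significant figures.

20370 PS

7.848 MW = 10670.3 PS and 7132 kW = 9696.82 PS.
10670.3 + 9696.82 ≈ 20370 PS.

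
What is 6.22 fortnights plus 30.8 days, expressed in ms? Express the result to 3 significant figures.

6.22 fortnight = 7.52371e+9 ms and 30.8 d = 2.66112e+9 ms.
7.52371e+9 + 2.66112e+9 ≈ 1.02e+10 ms.

1.02e+10 ms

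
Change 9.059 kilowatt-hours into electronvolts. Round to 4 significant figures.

2.036e+26 eV

1 kWh = 2.24694e+25 eV.
So 9.059 × 2.24694e+25 ≈ 2.036e+26 eV.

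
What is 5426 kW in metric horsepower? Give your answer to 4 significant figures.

7377 PS

1 kilowatt = 1.35962 metric horsepower.
Then 5426 × 1.35962 ≈ 7377 PS.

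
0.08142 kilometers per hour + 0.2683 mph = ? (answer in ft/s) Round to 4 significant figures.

0.4677 ft/s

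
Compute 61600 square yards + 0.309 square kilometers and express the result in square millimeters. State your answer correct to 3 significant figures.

61600 yd² = 5.15054e+10 mm² and 0.309 km² = 3.09000e+11 mm².
5.15054e+10 + 3.09000e+11 ≈ 3.61e+11 mm².

3.61e+11 mm²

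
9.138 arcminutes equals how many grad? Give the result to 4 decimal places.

0.1692 gradians

1 arcminute = 0.0185185 grad.
9.138 × 0.0185185 ≈ 0.1692 grad.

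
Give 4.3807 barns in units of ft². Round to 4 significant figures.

4.715 × 10^-27 ft²

1 barn = 1.07639 × 10^-27 square feet.
Then 4.3807 × 1.07639 × 10^-27 ≈ 4.715 × 10^-27 ft².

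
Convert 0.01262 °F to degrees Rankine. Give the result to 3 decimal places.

459.683 °R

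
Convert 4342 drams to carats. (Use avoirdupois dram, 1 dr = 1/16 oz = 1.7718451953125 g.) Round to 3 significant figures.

38500 ct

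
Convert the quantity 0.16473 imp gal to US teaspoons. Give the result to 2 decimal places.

1 imperial gallon = 922.330 US tsp.
So 0.16473 × 922.330 ≈ 151.94 US tsp.

151.94 US tsp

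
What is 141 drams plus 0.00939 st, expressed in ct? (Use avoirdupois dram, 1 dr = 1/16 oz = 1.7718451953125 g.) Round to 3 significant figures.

1550 ct

141 dr = 1249.15 ct and 0.00939 st = 298.146 ct.
1249.15 + 298.146 ≈ 1550 ct.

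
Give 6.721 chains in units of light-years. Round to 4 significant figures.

1.429e-14 ly

1 chain = 2.12635e-15 ly.
Then 6.721 × 2.12635e-15 ≈ 1.429e-14 ly.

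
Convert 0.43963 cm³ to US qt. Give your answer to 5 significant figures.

0.00046455 US qt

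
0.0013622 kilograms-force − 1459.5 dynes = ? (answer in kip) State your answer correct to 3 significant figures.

0.0013622 kgf = 3.00314 × 10^-6 kip and 1459.5 dyn = 3.28109 × 10^-6 kip.
3.00314 × 10^-6 − 3.28109 × 10^-6 ≈ -2.78 × 10^-7 kip.

-2.78 × 10^-7 kip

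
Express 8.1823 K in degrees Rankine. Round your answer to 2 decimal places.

14.73 °R

°R = K × 9/5.
Applying the formula gives 14.73 °R.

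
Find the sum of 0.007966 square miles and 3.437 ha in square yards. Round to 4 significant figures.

0.007966 mi² = 24675.5 yd² and 3.437 ha = 41106.2 yd².
24675.5 + 41106.2 ≈ 65780 yd².

65780 yd²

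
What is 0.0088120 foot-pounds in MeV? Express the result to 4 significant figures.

7.457 × 10^10 MeV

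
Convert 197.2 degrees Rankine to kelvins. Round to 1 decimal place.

109.6 K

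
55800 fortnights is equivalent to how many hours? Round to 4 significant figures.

1.875e+7 h

1 fortnight = 336.000 hours.
Thus 55800 × 336.000 ≈ 1.875e+7 h.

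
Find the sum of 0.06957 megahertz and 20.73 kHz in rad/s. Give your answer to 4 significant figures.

567400 radians per second

0.06957 MHz = 437121 rad/s and 20.73 kHz = 130250 rad/s.
437121 + 130250 ≈ 567400 rad/s.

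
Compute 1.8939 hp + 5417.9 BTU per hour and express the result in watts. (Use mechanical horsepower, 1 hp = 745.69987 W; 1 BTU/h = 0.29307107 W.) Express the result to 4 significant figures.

1.8939 hp = 1412.28 W and 5417.9 BTU/h = 1587.83 W.
1412.28 + 1587.83 ≈ 3000 W.

3000 W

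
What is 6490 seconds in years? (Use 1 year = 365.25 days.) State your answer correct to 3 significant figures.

1 second = 3.16881 × 10^-8 yr.
So 6490 × 3.16881 × 10^-8 ≈ 0.000206 yr.

0.000206 yr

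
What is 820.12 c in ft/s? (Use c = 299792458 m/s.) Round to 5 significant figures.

8.0665 × 10^11 ft/s

1 speed of light = 9.83571 × 10^8 feet per second.
Thus 820.12 × 9.83571 × 10^8 ≈ 8.0665 × 10^11 ft/s.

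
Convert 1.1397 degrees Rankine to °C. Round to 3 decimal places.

°R = (°C + 273.15) × 9/5.
Applying the formula gives -272.517 °C.

-272.517 °C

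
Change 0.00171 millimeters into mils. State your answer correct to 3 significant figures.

1 millimeter = 39.3701 mil.
So 0.00171 × 39.3701 ≈ 0.0673 mil.

0.0673 mils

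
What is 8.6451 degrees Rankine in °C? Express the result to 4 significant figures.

°R = (°C + 273.15) × 9/5.
Applying the formula gives -268.3 °C.

-268.3 degrees Celsius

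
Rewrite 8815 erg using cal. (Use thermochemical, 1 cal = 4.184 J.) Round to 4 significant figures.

0.0002107 calories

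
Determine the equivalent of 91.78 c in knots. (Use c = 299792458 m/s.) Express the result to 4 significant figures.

1 speed of light = 5.82750e+8 knots.
Then 91.78 × 5.82750e+8 ≈ 5.348e+10 kn.

5.348e+10 kn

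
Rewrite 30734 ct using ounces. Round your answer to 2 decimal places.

216.82 oz

1 ct = 0.00705479 oz.
Thus 30734 × 0.00705479 ≈ 216.82 oz.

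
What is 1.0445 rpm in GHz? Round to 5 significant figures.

1.7408 × 10^-11 gigahertz

1 rpm = 1.66667 × 10^-11 GHz.
Thus 1.0445 × 1.66667 × 10^-11 ≈ 1.7408 × 10^-11 GHz.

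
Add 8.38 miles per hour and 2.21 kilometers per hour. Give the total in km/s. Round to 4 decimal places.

0.0044 km/s

8.38 mph = 0.00374620 km/s and 2.21 km/h = 0.000613889 km/s.
0.00374620 + 0.000613889 ≈ 0.0044 km/s.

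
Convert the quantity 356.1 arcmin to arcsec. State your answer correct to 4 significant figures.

21370 arcseconds

1 arcmin = 60.0000 arcsec.
356.1 × 60.0000 ≈ 21370 arcsec.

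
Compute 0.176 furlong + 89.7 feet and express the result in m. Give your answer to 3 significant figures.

0.176 furlong = 35.4056 m and 89.7 ft = 27.3406 m.
35.4056 + 27.3406 ≈ 62.7 m.

62.7 m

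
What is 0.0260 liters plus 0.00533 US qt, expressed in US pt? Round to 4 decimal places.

0.0656 US pints

0.0260 L = 0.0549478 US pt and 0.00533 US qt = 0.0106600 US pt.
0.0549478 + 0.0106600 ≈ 0.0656 US pt.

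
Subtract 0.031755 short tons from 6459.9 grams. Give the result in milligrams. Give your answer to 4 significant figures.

-2.235e+7 mg

6459.9 g = 6.45990e+6 mg and 0.031755 short ton = 2.88077e+7 mg.
6.45990e+6 − 2.88077e+7 ≈ -2.235e+7 mg.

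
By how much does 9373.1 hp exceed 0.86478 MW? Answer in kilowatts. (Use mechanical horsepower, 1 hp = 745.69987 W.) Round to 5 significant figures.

6124.7 kW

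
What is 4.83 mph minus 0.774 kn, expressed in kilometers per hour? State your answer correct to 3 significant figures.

4.83 mph = 7.77313 km/h and 0.774 kn = 1.43345 km/h.
7.77313 − 1.43345 ≈ 6.34 km/h.

6.34 kilometers per hour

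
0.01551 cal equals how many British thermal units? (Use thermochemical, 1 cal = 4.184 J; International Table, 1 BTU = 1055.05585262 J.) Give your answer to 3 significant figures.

1 calorie = 0.00396567 BTU.
Thus 0.01551 × 0.00396567 ≈ 6.15 × 10^-5 BTU.

6.15 × 10^-5 BTU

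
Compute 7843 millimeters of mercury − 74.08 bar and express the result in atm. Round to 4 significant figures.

7843 mmHg = 10.3197 atm and 74.08 bar = 73.1113 atm.
10.3197 − 73.1113 ≈ -62.79 atm.

-62.79 atm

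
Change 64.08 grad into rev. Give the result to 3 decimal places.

0.160 rev

1 grad = 0.00250000 rev.
64.08 × 0.00250000 ≈ 0.160 rev.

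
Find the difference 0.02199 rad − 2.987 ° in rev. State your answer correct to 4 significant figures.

0.02199 rad = 0.00349982 rev and 2.987 ° = 0.00829722 rev.
0.00349982 − 0.00829722 ≈ -0.004797 rev.

-0.004797 rev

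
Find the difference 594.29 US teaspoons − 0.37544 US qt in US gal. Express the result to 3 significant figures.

0.680 US gal

594.29 US tsp = 0.773815 US gal and 0.37544 US qt = 0.0938600 US gal.
0.773815 − 0.0938600 ≈ 0.680 US gal.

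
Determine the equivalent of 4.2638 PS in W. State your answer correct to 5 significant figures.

3136.0 watts

1 metric horsepower = 735.499 watts.
Then 4.2638 × 735.499 ≈ 3136.0 W.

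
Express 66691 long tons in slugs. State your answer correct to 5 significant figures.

1 long ton = 69.6213 slug.
Thus 66691 × 69.6213 ≈ 4.6431e+6 slug.

4.6431e+6 slug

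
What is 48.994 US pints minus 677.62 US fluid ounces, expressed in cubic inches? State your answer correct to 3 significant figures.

192 cubic inches

48.994 US pt = 1414.70 in³ and 677.62 US fl oz = 1222.89 in³.
1414.70 − 1222.89 ≈ 192 in³.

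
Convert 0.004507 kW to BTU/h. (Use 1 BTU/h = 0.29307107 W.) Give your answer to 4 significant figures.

1 kW = 3412.14 BTU/h.
So 0.004507 × 3412.14 ≈ 15.38 BTU/h.

15.38 BTU/h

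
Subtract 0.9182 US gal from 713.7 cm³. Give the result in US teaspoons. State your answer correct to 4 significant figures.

-560.4 US teaspoons

713.7 cm³ = 144.798 US tsp and 0.9182 US gal = 705.178 US tsp.
144.798 − 705.178 ≈ -560.4 US tsp.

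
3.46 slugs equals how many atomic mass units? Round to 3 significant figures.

3.04e+28 u

1 slug = 8.78865e+27 u.
Then 3.46 × 8.78865e+27 ≈ 3.04e+28 u.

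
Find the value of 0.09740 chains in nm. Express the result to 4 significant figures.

1.959 × 10^9 nanometers

1 chain = 2.01168 × 10^10 nm.
Thus 0.09740 × 2.01168 × 10^10 ≈ 1.959 × 10^9 nm.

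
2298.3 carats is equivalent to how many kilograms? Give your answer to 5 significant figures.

0.45966 kg

1 carat = 0.000200000 kilograms.
So 2298.3 × 0.000200000 ≈ 0.45966 kg.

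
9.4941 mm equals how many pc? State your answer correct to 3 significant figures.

1 millimeter = 3.24078 × 10^-20 pc.
9.4941 × 3.24078 × 10^-20 ≈ 3.08 × 10^-19 pc.

3.08 × 10^-19 parsecs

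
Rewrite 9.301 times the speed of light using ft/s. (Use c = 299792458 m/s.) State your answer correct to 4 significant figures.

9.148 × 10^9 feet per second

1 speed of light = 9.83571 × 10^8 ft/s.
9.301 × 9.83571 × 10^8 ≈ 9.148 × 10^9 ft/s.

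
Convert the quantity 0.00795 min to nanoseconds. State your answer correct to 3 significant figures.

4.77 × 10^8 ns

1 min = 6.00000 × 10^10 ns.
Thus 0.00795 × 6.00000 × 10^10 ≈ 4.77 × 10^8 ns.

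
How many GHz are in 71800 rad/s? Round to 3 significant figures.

1 radian per second = 1.59155 × 10^-10 GHz.
So 71800 × 1.59155 × 10^-10 ≈ 1.14 × 10^-5 GHz.

1.14 × 10^-5 gigahertz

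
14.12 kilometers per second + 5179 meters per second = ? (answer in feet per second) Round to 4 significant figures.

14.12 km/s = 46325.5 ft/s and 5179 m/s = 16991.5 ft/s.
46325.5 + 16991.5 ≈ 63320 ft/s.

63320 feet per second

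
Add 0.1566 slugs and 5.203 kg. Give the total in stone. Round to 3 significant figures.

1.18 st

0.1566 slug = 0.359890 st and 5.203 kg = 0.819332 st.
0.359890 + 0.819332 ≈ 1.18 st.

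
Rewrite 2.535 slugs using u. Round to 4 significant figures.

2.228e+28 u

1 slug = 8.78865e+27 atomic mass units.
Thus 2.535 × 8.78865e+27 ≈ 2.228e+28 u.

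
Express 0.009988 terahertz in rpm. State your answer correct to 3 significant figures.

5.99e+11 rpm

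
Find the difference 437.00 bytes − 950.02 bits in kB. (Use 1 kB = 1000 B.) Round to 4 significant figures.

437.00 B = 0.4370000 kB and 950.02 bit = 0.1187525 kB.
0.4370000 − 0.1187525 ≈ 0.3182 kB.

0.3182 kB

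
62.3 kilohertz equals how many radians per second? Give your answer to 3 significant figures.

1 kilohertz = 6283.19 radians per second.
62.3 × 6283.19 ≈ 391000 rad/s.

391000 radians per second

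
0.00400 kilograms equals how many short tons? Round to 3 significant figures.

4.41 × 10^-6 short tons

1 kilogram = 0.00110231 short ton.
So 0.00400 × 0.00110231 ≈ 4.41 × 10^-6 short ton.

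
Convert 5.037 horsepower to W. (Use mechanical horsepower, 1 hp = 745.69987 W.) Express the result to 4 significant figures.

3756 W

1 horsepower = 745.700 W.
5.037 × 745.700 ≈ 3756 W.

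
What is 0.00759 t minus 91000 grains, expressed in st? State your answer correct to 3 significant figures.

0.267 st

0.00759 t = 1.19522 st and 91000 gr = 0.928571 st.
1.19522 − 0.928571 ≈ 0.267 st.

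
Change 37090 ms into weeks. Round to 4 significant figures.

1 ms = 1.65344e-9 wk.
37090 × 1.65344e-9 ≈ 6.133e-5 wk.

6.133e-5 wk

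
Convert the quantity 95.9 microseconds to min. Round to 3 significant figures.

1 μs = 1.66667 × 10^-8 minutes.
Then 95.9 × 1.66667 × 10^-8 ≈ 1.60 × 10^-6 min.

1.60 × 10^-6 minutes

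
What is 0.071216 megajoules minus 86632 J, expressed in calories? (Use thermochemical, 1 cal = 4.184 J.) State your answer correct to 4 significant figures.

-3685 cal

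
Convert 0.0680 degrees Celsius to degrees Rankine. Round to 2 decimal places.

°R = (°C + 273.15) × 9/5.
Applying the formula gives 491.79 °R.

491.79 °R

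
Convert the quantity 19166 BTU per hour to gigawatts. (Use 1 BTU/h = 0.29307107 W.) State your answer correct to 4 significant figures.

5.617 × 10^-6 GW

1 BTU/h = 2.93071 × 10^-10 GW.
Thus 19166 × 2.93071 × 10^-10 ≈ 5.617 × 10^-6 GW.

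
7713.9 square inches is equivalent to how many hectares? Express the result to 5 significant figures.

1 in² = 6.45160 × 10^-8 ha.
Thus 7713.9 × 6.45160 × 10^-8 ≈ 0.00049767 ha.

0.00049767 hectares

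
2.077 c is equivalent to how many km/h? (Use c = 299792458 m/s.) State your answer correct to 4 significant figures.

2.242e+9 km/h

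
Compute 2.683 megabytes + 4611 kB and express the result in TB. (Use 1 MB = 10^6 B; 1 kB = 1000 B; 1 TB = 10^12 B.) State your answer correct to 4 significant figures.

2.683 MB = 2.68300 × 10^-6 TB and 4611 kB = 4.61100 × 10^-6 TB.
2.68300 × 10^-6 + 4.61100 × 10^-6 ≈ 7.294 × 10^-6 TB.

7.294 × 10^-6 terabytes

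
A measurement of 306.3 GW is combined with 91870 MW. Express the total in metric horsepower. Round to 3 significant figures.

5.41e+8 PS

306.3 GW = 4.16452e+8 PS and 91870 MW = 1.24908e+8 PS.
4.16452e+8 + 1.24908e+8 ≈ 5.41e+8 PS.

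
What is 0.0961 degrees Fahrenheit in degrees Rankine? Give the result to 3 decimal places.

459.766 degrees Rankine

°R = °F + 459.67.
Applying the formula gives 459.766 °R.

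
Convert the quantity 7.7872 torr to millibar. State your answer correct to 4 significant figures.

10.38 millibar

1 torr = 1.33322 millibar.
Then 7.7872 × 1.33322 ≈ 10.38 mbar.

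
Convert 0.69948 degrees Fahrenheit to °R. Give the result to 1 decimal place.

°R = °F + 459.67.
Applying the formula gives 460.4 °R.

460.4 degrees Rankine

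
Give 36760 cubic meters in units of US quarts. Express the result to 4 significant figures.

3.884e+7 US qt

1 m³ = 1056.69 US qt.
Then 36760 × 1056.69 ≈ 3.884e+7 US qt.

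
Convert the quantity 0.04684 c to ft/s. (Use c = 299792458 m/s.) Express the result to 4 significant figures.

4.607e+7 ft/s

1 speed of light = 9.83571e+8 feet per second.
So 0.04684 × 9.83571e+8 ≈ 4.607e+7 ft/s.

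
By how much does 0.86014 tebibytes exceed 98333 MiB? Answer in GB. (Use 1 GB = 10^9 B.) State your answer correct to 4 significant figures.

0.86014 TiB = 945.734 GB and 98333 MiB = 103.110 GB.
945.734 − 103.110 ≈ 842.6 GB.

842.6 GB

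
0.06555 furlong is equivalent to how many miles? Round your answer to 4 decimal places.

1 furlong = 0.125000 mi.
So 0.06555 × 0.125000 ≈ 0.0082 mi.

0.0082 mi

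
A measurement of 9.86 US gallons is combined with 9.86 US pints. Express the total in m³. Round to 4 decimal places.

0.0420 m³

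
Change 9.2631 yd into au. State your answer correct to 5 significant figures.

5.6620e-11 au

1 yard = 6.11239e-12 astronomical units.
So 9.2631 × 6.11239e-12 ≈ 5.6620e-11 au.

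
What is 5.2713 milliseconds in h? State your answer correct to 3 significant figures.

1.46e-6 h

1 ms = 2.77778e-7 h.
5.2713 × 2.77778e-7 ≈ 1.46e-6 h.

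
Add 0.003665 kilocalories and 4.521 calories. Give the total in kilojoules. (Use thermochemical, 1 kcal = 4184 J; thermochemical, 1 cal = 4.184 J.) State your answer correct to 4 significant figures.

0.003665 kcal = 0.0153344 kJ and 4.521 cal = 0.0189159 kJ.
0.0153344 + 0.0189159 ≈ 0.03425 kJ.

0.03425 kJ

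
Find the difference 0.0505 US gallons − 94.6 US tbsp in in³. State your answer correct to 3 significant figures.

0.0505 US gal = 11.6655 in³ and 94.6 US tbsp = 85.3617 in³.
11.6655 − 85.3617 ≈ -73.7 in³.

-73.7 in³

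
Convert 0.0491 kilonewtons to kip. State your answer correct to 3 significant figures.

0.0110 kip

1 kilonewton = 0.224809 kip.
0.0491 × 0.224809 ≈ 0.0110 kip.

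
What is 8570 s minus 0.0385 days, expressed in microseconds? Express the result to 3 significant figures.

8570 s = 8.57000e+9 μs and 0.0385 d = 3.32640e+9 μs.
8.57000e+9 − 3.32640e+9 ≈ 5.24e+9 μs.

5.24e+9 μs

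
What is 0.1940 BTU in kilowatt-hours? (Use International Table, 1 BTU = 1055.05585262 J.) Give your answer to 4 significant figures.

5.686e-5 kWh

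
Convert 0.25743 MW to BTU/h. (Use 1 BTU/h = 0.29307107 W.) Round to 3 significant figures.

878000 BTU/h

1 MW = 3.41214e+6 BTU per hour.
0.25743 × 3.41214e+6 ≈ 878000 BTU/h.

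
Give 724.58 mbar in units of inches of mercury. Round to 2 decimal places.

1 millibar = 0.0295300 inHg.
So 724.58 × 0.0295300 ≈ 21.40 inHg.

21.40 inHg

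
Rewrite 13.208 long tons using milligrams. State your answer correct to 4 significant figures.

1.342 × 10^10 mg

1 long ton = 1.01605 × 10^9 mg.
Thus 13.208 × 1.01605 × 10^9 ≈ 1.342 × 10^10 mg.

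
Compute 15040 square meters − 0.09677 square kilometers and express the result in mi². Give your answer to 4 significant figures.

15040 m² = 0.00580698 mi² and 0.09677 km² = 0.0373631 mi².
0.00580698 − 0.0373631 ≈ -0.03156 mi².

-0.03156 mi²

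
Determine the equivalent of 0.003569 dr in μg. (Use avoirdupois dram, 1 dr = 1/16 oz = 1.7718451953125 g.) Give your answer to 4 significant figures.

6324 μg

1 dram = 1.77185e+6 μg.
Thus 0.003569 × 1.77185e+6 ≈ 6324 μg.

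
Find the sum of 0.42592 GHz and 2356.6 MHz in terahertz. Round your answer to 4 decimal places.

0.0028 THz

0.42592 GHz = 0.000425920 THz and 2356.6 MHz = 0.00235660 THz.
0.000425920 + 0.00235660 ≈ 0.0028 THz.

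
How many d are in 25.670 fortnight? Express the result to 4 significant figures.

1 fortnight = 14.0000 d.
25.670 × 14.0000 ≈ 359.4 d.

359.4 d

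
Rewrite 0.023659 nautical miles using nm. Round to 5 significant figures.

4.3816 × 10^10 nanometers

1 nautical mile = 1.85200 × 10^12 nanometers.
Thus 0.023659 × 1.85200 × 10^12 ≈ 4.3816 × 10^10 nm.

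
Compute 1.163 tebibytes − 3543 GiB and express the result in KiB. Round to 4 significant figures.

1.163 TiB = 1.24876e+9 KiB and 3543 GiB = 3.71510e+9 KiB.
1.24876e+9 − 3.71510e+9 ≈ -2.466e+9 KiB.

-2.466e+9 KiB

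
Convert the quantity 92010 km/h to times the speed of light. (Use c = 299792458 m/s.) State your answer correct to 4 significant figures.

1 km/h = 9.26567e-10 c.
So 92010 × 9.26567e-10 ≈ 8.525e-5 c.

8.525e-5 c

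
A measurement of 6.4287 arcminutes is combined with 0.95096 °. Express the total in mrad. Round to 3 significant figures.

18.5 mrad

6.4287 arcmin = 1.87003 mrad and 0.95096 ° = 16.5974 mrad.
1.87003 + 16.5974 ≈ 18.5 mrad.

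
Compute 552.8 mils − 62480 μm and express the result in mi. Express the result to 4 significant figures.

-3.010 × 10^-5 mi

552.8 mil = 8.72475 × 10^-6 mi and 62480 μm = 3.88233 × 10^-5 mi.
8.72475 × 10^-6 − 3.88233 × 10^-5 ≈ -3.010 × 10^-5 mi.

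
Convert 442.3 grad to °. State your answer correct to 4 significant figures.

398.1 degrees

1 gradian = 0.900000 °.
442.3 × 0.900000 ≈ 398.1 °.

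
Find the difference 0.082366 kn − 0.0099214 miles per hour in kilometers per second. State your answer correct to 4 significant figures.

3.794e-5 km/s

0.082366 kn = 4.23727e-5 km/s and 0.0099214 mph = 4.43526e-6 km/s.
4.23727e-5 − 4.43526e-6 ≈ 3.794e-5 km/s.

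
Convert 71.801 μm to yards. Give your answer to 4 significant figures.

7.852 × 10^-5 yards

1 μm = 1.09361 × 10^-6 yards.
Thus 71.801 × 1.09361 × 10^-6 ≈ 7.852 × 10^-5 yd.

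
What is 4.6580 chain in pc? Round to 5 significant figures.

3.0367 × 10^-15 pc

1 chain = 6.51941 × 10^-16 parsecs.
So 4.6580 × 6.51941 × 10^-16 ≈ 3.0367 × 10^-15 pc.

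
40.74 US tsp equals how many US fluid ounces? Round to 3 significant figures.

6.79 US fluid ounces

1 US teaspoon = 0.166667 US fl oz.
So 40.74 × 0.166667 ≈ 6.79 US fl oz.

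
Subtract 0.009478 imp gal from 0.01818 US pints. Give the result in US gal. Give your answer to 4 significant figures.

0.01818 US pt = 0.00227250 US gal and 0.009478 imp gal = 0.0113826 US gal.
0.00227250 − 0.0113826 ≈ -0.009110 US gal.

-0.009110 US gal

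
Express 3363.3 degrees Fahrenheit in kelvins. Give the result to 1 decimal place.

2123.9 K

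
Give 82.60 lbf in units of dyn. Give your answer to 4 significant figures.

3.674e+7 dyn

1 lbf = 444822 dyn.
Then 82.60 × 444822 ≈ 3.674e+7 dyn.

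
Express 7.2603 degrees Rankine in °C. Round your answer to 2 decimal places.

-269.12 °C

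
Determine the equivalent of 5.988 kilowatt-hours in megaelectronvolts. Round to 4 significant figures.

1 kWh = 2.24694 × 10^19 MeV.
Then 5.988 × 2.24694 × 10^19 ≈ 1.345 × 10^20 MeV.

1.345 × 10^20 megaelectronvolts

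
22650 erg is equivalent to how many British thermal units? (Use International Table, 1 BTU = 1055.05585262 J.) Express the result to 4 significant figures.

2.147e-6 BTU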